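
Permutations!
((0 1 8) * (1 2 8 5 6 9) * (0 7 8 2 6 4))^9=(0 1)(4 9)(5 6)(7 8)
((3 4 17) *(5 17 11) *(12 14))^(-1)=((3 4 11 5 17)(12 14))^(-1)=(3 17 5 11 4)(12 14)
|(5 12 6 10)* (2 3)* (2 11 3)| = |(3 11)(5 12 6 10)| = 4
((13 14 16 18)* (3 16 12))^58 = (3 14 18)(12 13 16)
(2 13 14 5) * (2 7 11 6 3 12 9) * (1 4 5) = (1 4 5 7 11 6 3 12 9 2 13 14) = [0, 4, 13, 12, 5, 7, 3, 11, 8, 2, 10, 6, 9, 14, 1]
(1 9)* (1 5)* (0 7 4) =[7, 9, 2, 3, 0, 1, 6, 4, 8, 5] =(0 7 4)(1 9 5)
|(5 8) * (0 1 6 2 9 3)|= 6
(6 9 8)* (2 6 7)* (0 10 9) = (0 10 9 8 7 2 6) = [10, 1, 6, 3, 4, 5, 0, 2, 7, 8, 9]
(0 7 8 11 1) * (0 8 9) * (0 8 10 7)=[0, 10, 2, 3, 4, 5, 6, 9, 11, 8, 7, 1]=(1 10 7 9 8 11)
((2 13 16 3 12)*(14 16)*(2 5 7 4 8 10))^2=(2 14 3 5 4 10 13 16 12 7 8)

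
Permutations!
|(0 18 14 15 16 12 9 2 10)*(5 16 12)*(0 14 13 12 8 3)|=|(0 18 13 12 9 2 10 14 15 8 3)(5 16)|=22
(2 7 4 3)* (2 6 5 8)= (2 7 4 3 6 5 8)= [0, 1, 7, 6, 3, 8, 5, 4, 2]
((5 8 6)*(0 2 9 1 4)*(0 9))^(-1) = ((0 2)(1 4 9)(5 8 6))^(-1) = (0 2)(1 9 4)(5 6 8)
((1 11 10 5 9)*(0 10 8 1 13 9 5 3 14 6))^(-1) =(0 6 14 3 10)(1 8 11)(9 13)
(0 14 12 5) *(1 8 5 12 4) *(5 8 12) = (0 14 4 1 12 5) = [14, 12, 2, 3, 1, 0, 6, 7, 8, 9, 10, 11, 5, 13, 4]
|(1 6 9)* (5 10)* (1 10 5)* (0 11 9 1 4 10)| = 6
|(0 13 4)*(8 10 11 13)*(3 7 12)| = |(0 8 10 11 13 4)(3 7 12)| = 6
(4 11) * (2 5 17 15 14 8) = (2 5 17 15 14 8)(4 11) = [0, 1, 5, 3, 11, 17, 6, 7, 2, 9, 10, 4, 12, 13, 8, 14, 16, 15]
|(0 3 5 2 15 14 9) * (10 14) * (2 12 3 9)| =12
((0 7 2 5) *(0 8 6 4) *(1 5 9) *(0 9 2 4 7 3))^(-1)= ((0 3)(1 5 8 6 7 4 9))^(-1)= (0 3)(1 9 4 7 6 8 5)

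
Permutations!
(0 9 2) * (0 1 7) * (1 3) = (0 9 2 3 1 7) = [9, 7, 3, 1, 4, 5, 6, 0, 8, 2]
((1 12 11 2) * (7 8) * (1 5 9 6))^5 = (1 9 2 12 6 5 11)(7 8)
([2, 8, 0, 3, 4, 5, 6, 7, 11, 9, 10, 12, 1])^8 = [0, 1, 2, 3, 4, 5, 6, 7, 8, 9, 10, 11, 12]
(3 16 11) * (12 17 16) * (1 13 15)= [0, 13, 2, 12, 4, 5, 6, 7, 8, 9, 10, 3, 17, 15, 14, 1, 11, 16]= (1 13 15)(3 12 17 16 11)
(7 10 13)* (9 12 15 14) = [0, 1, 2, 3, 4, 5, 6, 10, 8, 12, 13, 11, 15, 7, 9, 14] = (7 10 13)(9 12 15 14)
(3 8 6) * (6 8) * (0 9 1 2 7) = (0 9 1 2 7)(3 6) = [9, 2, 7, 6, 4, 5, 3, 0, 8, 1]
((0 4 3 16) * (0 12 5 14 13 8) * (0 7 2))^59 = ((0 4 3 16 12 5 14 13 8 7 2))^59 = (0 12 8 4 5 7 3 14 2 16 13)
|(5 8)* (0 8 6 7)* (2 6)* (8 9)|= 7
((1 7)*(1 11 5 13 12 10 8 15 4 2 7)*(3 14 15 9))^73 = (2 9 5 15 10 7 3 13 4 8 11 14 12)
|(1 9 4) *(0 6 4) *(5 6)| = 6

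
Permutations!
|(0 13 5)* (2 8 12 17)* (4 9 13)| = 20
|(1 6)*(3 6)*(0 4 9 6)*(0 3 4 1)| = |(0 1 4 9 6)| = 5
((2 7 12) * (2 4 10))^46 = (2 7 12 4 10)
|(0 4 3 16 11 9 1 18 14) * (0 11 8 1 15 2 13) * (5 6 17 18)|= |(0 4 3 16 8 1 5 6 17 18 14 11 9 15 2 13)|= 16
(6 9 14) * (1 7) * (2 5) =(1 7)(2 5)(6 9 14) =[0, 7, 5, 3, 4, 2, 9, 1, 8, 14, 10, 11, 12, 13, 6]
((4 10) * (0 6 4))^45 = ((0 6 4 10))^45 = (0 6 4 10)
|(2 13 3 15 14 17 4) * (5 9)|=|(2 13 3 15 14 17 4)(5 9)|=14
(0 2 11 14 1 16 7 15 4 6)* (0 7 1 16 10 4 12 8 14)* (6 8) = (0 2 11)(1 10 4 8 14 16)(6 7 15 12) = [2, 10, 11, 3, 8, 5, 7, 15, 14, 9, 4, 0, 6, 13, 16, 12, 1]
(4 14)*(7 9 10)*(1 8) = [0, 8, 2, 3, 14, 5, 6, 9, 1, 10, 7, 11, 12, 13, 4] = (1 8)(4 14)(7 9 10)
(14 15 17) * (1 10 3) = (1 10 3)(14 15 17) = [0, 10, 2, 1, 4, 5, 6, 7, 8, 9, 3, 11, 12, 13, 15, 17, 16, 14]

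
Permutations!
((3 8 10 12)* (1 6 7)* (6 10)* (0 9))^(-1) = (0 9)(1 7 6 8 3 12 10)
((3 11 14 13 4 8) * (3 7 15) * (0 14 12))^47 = (0 3 8 14 11 7 13 12 15 4)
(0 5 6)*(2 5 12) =(0 12 2 5 6) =[12, 1, 5, 3, 4, 6, 0, 7, 8, 9, 10, 11, 2]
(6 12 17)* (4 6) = [0, 1, 2, 3, 6, 5, 12, 7, 8, 9, 10, 11, 17, 13, 14, 15, 16, 4] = (4 6 12 17)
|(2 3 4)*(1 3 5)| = 5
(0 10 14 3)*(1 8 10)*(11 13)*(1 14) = (0 14 3)(1 8 10)(11 13) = [14, 8, 2, 0, 4, 5, 6, 7, 10, 9, 1, 13, 12, 11, 3]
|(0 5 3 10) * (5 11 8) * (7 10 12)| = 8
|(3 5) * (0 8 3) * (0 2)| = 5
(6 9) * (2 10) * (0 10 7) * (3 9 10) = [3, 1, 7, 9, 4, 5, 10, 0, 8, 6, 2] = (0 3 9 6 10 2 7)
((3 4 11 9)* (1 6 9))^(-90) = ((1 6 9 3 4 11))^(-90) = (11)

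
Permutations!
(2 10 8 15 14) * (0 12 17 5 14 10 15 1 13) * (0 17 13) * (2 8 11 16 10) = (0 12 13 17 5 14 8 1)(2 15)(10 11 16) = [12, 0, 15, 3, 4, 14, 6, 7, 1, 9, 11, 16, 13, 17, 8, 2, 10, 5]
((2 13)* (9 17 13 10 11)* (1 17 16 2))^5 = ((1 17 13)(2 10 11 9 16))^5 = (1 13 17)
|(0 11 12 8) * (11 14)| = |(0 14 11 12 8)| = 5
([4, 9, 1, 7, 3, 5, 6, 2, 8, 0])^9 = (0 3 2 9 4 7 1)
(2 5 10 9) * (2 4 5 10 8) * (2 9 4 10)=[0, 1, 2, 3, 5, 8, 6, 7, 9, 10, 4]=(4 5 8 9 10)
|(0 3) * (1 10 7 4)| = 4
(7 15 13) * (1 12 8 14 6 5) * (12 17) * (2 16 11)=(1 17 12 8 14 6 5)(2 16 11)(7 15 13)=[0, 17, 16, 3, 4, 1, 5, 15, 14, 9, 10, 2, 8, 7, 6, 13, 11, 12]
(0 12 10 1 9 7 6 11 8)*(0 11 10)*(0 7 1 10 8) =(0 12 7 6 8 11)(1 9) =[12, 9, 2, 3, 4, 5, 8, 6, 11, 1, 10, 0, 7]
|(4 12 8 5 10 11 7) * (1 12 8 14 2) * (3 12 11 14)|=18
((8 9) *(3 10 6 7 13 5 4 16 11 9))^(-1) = (3 8 9 11 16 4 5 13 7 6 10)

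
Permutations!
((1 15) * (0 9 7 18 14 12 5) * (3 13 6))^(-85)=((0 9 7 18 14 12 5)(1 15)(3 13 6))^(-85)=(0 5 12 14 18 7 9)(1 15)(3 6 13)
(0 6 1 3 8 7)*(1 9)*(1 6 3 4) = (0 3 8 7)(1 4)(6 9) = [3, 4, 2, 8, 1, 5, 9, 0, 7, 6]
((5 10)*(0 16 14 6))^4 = ((0 16 14 6)(5 10))^4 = (16)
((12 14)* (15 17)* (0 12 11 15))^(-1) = ((0 12 14 11 15 17))^(-1) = (0 17 15 11 14 12)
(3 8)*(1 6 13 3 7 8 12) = (1 6 13 3 12)(7 8) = [0, 6, 2, 12, 4, 5, 13, 8, 7, 9, 10, 11, 1, 3]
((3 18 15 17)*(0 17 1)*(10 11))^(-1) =((0 17 3 18 15 1)(10 11))^(-1) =(0 1 15 18 3 17)(10 11)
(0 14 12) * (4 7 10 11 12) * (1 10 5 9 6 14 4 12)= [4, 10, 2, 3, 7, 9, 14, 5, 8, 6, 11, 1, 0, 13, 12]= (0 4 7 5 9 6 14 12)(1 10 11)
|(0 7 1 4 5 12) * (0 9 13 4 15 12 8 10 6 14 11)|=|(0 7 1 15 12 9 13 4 5 8 10 6 14 11)|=14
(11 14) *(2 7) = (2 7)(11 14) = [0, 1, 7, 3, 4, 5, 6, 2, 8, 9, 10, 14, 12, 13, 11]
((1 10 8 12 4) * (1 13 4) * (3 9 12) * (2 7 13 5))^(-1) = ((1 10 8 3 9 12)(2 7 13 4 5))^(-1) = (1 12 9 3 8 10)(2 5 4 13 7)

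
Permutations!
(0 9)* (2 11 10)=[9, 1, 11, 3, 4, 5, 6, 7, 8, 0, 2, 10]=(0 9)(2 11 10)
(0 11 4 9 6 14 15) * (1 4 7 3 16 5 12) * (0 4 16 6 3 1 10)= (0 11 7 1 16 5 12 10)(3 6 14 15 4 9)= [11, 16, 2, 6, 9, 12, 14, 1, 8, 3, 0, 7, 10, 13, 15, 4, 5]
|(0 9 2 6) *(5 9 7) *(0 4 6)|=10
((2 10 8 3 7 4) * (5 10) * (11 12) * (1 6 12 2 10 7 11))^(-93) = (12)(2 4 3 5 10 11 7 8)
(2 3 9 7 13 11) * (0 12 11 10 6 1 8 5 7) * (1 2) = [12, 8, 3, 9, 4, 7, 2, 13, 5, 0, 6, 1, 11, 10] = (0 12 11 1 8 5 7 13 10 6 2 3 9)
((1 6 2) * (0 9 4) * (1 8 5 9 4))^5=(0 4)(1 9 5 8 2 6)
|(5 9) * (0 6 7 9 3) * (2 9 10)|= 8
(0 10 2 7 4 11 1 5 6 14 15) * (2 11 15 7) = (0 10 11 1 5 6 14 7 4 15) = [10, 5, 2, 3, 15, 6, 14, 4, 8, 9, 11, 1, 12, 13, 7, 0]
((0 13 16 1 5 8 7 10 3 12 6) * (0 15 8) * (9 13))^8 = ((0 9 13 16 1 5)(3 12 6 15 8 7 10))^8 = (0 13 1)(3 12 6 15 8 7 10)(5 9 16)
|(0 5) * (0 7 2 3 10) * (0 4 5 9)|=6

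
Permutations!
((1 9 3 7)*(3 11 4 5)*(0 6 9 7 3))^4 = (0 4 9)(5 11 6)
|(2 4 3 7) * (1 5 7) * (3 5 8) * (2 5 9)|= |(1 8 3)(2 4 9)(5 7)|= 6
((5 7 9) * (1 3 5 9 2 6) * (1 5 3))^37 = ((9)(2 6 5 7))^37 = (9)(2 6 5 7)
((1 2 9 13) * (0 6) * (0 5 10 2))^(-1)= (0 1 13 9 2 10 5 6)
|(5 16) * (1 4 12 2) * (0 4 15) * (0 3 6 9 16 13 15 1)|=28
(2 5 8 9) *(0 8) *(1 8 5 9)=[5, 8, 9, 3, 4, 0, 6, 7, 1, 2]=(0 5)(1 8)(2 9)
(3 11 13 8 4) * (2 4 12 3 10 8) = (2 4 10 8 12 3 11 13) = [0, 1, 4, 11, 10, 5, 6, 7, 12, 9, 8, 13, 3, 2]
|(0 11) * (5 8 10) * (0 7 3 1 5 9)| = |(0 11 7 3 1 5 8 10 9)| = 9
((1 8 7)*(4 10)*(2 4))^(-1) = ((1 8 7)(2 4 10))^(-1) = (1 7 8)(2 10 4)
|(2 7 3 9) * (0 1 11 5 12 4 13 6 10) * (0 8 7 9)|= |(0 1 11 5 12 4 13 6 10 8 7 3)(2 9)|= 12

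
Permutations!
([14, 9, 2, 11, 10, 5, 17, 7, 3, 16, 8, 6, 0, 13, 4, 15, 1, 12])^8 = (0 17 11 8 4)(1 16 9)(3 10 14 12 6)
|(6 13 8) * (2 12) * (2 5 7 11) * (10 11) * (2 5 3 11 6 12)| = |(3 11 5 7 10 6 13 8 12)| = 9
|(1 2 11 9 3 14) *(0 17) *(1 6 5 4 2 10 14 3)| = 18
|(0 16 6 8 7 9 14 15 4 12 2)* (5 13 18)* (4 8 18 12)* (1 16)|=|(0 1 16 6 18 5 13 12 2)(7 9 14 15 8)|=45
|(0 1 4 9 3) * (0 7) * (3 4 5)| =|(0 1 5 3 7)(4 9)| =10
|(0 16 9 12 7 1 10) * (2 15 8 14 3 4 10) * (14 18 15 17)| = |(0 16 9 12 7 1 2 17 14 3 4 10)(8 18 15)| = 12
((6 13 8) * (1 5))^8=(6 8 13)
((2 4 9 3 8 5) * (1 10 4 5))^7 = ((1 10 4 9 3 8)(2 5))^7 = (1 10 4 9 3 8)(2 5)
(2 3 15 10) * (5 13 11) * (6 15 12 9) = (2 3 12 9 6 15 10)(5 13 11) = [0, 1, 3, 12, 4, 13, 15, 7, 8, 6, 2, 5, 9, 11, 14, 10]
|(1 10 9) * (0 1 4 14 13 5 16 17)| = 10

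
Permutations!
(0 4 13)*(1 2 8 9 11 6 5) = (0 4 13)(1 2 8 9 11 6 5) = [4, 2, 8, 3, 13, 1, 5, 7, 9, 11, 10, 6, 12, 0]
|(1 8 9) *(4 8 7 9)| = 6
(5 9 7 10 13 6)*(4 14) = (4 14)(5 9 7 10 13 6) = [0, 1, 2, 3, 14, 9, 5, 10, 8, 7, 13, 11, 12, 6, 4]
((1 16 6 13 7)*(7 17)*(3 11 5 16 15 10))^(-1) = (1 7 17 13 6 16 5 11 3 10 15)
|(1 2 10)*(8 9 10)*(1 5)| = 6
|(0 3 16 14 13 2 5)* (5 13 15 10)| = 14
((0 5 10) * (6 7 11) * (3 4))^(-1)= (0 10 5)(3 4)(6 11 7)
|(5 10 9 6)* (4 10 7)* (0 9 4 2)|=|(0 9 6 5 7 2)(4 10)|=6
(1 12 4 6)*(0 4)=(0 4 6 1 12)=[4, 12, 2, 3, 6, 5, 1, 7, 8, 9, 10, 11, 0]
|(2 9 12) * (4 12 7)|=5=|(2 9 7 4 12)|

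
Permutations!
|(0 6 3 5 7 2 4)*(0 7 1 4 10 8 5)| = 21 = |(0 6 3)(1 4 7 2 10 8 5)|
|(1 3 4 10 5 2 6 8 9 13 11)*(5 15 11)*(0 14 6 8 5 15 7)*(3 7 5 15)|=56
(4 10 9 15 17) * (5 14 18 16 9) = (4 10 5 14 18 16 9 15 17) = [0, 1, 2, 3, 10, 14, 6, 7, 8, 15, 5, 11, 12, 13, 18, 17, 9, 4, 16]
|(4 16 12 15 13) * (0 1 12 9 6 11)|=|(0 1 12 15 13 4 16 9 6 11)|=10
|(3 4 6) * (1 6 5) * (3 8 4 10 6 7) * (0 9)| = 8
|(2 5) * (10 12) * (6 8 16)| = |(2 5)(6 8 16)(10 12)| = 6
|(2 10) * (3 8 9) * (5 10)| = 3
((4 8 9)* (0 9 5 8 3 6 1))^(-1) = ((0 9 4 3 6 1)(5 8))^(-1) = (0 1 6 3 4 9)(5 8)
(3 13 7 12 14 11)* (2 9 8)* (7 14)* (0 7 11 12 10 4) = [7, 1, 9, 13, 0, 5, 6, 10, 2, 8, 4, 3, 11, 14, 12] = (0 7 10 4)(2 9 8)(3 13 14 12 11)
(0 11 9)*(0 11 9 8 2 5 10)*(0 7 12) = (0 9 11 8 2 5 10 7 12) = [9, 1, 5, 3, 4, 10, 6, 12, 2, 11, 7, 8, 0]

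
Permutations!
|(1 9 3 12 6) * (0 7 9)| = |(0 7 9 3 12 6 1)| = 7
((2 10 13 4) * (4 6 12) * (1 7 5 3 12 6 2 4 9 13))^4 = ((1 7 5 3 12 9 13 2 10))^4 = (1 12 10 3 2 5 13 7 9)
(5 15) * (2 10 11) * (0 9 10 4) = (0 9 10 11 2 4)(5 15) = [9, 1, 4, 3, 0, 15, 6, 7, 8, 10, 11, 2, 12, 13, 14, 5]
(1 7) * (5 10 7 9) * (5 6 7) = (1 9 6 7)(5 10) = [0, 9, 2, 3, 4, 10, 7, 1, 8, 6, 5]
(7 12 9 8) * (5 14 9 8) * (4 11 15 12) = (4 11 15 12 8 7)(5 14 9) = [0, 1, 2, 3, 11, 14, 6, 4, 7, 5, 10, 15, 8, 13, 9, 12]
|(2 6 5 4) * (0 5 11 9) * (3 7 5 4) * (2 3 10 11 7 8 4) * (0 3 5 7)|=21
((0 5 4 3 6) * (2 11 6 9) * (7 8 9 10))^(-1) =(0 6 11 2 9 8 7 10 3 4 5)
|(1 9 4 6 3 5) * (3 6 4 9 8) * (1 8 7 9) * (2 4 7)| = 15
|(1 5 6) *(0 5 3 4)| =6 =|(0 5 6 1 3 4)|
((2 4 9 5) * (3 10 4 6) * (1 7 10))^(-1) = (1 3 6 2 5 9 4 10 7)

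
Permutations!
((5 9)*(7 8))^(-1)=(5 9)(7 8)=((5 9)(7 8))^(-1)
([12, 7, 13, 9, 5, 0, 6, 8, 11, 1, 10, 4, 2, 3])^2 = (0 2 3 1 8 4)(5 12 13 9 7 11)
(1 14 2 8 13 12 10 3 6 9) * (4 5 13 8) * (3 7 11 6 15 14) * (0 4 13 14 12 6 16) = (0 4 5 14 2 13 6 9 1 3 15 12 10 7 11 16) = [4, 3, 13, 15, 5, 14, 9, 11, 8, 1, 7, 16, 10, 6, 2, 12, 0]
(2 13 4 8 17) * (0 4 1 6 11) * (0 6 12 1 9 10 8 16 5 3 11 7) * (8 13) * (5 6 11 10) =[4, 12, 8, 10, 16, 3, 7, 0, 17, 5, 13, 11, 1, 9, 14, 15, 6, 2] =(0 4 16 6 7)(1 12)(2 8 17)(3 10 13 9 5)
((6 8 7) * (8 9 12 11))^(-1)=((6 9 12 11 8 7))^(-1)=(6 7 8 11 12 9)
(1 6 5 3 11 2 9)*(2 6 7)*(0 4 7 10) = [4, 10, 9, 11, 7, 3, 5, 2, 8, 1, 0, 6] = (0 4 7 2 9 1 10)(3 11 6 5)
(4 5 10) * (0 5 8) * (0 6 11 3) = (0 5 10 4 8 6 11 3) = [5, 1, 2, 0, 8, 10, 11, 7, 6, 9, 4, 3]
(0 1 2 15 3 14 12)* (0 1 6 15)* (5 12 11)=[6, 2, 0, 14, 4, 12, 15, 7, 8, 9, 10, 5, 1, 13, 11, 3]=(0 6 15 3 14 11 5 12 1 2)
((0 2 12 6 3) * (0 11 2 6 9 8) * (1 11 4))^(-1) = ((0 6 3 4 1 11 2 12 9 8))^(-1) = (0 8 9 12 2 11 1 4 3 6)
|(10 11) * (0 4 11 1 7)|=6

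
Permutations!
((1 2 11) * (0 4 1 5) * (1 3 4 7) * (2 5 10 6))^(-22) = ((0 7 1 5)(2 11 10 6)(3 4))^(-22) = (0 1)(2 10)(5 7)(6 11)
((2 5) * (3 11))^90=((2 5)(3 11))^90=(11)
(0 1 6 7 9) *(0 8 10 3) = (0 1 6 7 9 8 10 3) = [1, 6, 2, 0, 4, 5, 7, 9, 10, 8, 3]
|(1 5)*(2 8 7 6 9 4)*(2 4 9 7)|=2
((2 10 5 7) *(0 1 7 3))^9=(0 7 10 3 1 2 5)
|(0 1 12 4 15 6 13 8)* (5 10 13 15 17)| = |(0 1 12 4 17 5 10 13 8)(6 15)| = 18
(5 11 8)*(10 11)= (5 10 11 8)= [0, 1, 2, 3, 4, 10, 6, 7, 5, 9, 11, 8]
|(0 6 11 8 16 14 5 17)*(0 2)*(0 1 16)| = 12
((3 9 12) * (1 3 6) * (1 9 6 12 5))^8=((12)(1 3 6 9 5))^8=(12)(1 9 3 5 6)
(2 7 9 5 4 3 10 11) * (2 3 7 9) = (2 9 5 4 7)(3 10 11) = [0, 1, 9, 10, 7, 4, 6, 2, 8, 5, 11, 3]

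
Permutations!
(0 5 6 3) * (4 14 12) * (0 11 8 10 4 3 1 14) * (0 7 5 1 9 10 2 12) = [1, 14, 12, 11, 7, 6, 9, 5, 2, 10, 4, 8, 3, 13, 0] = (0 1 14)(2 12 3 11 8)(4 7 5 6 9 10)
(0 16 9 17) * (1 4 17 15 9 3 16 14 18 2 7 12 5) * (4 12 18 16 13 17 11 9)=(0 14 16 3 13 17)(1 12 5)(2 7 18)(4 11 9 15)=[14, 12, 7, 13, 11, 1, 6, 18, 8, 15, 10, 9, 5, 17, 16, 4, 3, 0, 2]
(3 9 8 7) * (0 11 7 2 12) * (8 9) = [11, 1, 12, 8, 4, 5, 6, 3, 2, 9, 10, 7, 0] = (0 11 7 3 8 2 12)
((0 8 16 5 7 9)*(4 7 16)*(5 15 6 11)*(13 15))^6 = ((0 8 4 7 9)(5 16 13 15 6 11))^6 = (16)(0 8 4 7 9)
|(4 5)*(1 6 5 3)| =|(1 6 5 4 3)| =5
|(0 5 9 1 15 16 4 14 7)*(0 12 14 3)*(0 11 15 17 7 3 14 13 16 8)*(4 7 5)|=|(0 4 14 3 11 15 8)(1 17 5 9)(7 12 13 16)|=28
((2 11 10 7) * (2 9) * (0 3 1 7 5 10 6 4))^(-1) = ((0 3 1 7 9 2 11 6 4)(5 10))^(-1) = (0 4 6 11 2 9 7 1 3)(5 10)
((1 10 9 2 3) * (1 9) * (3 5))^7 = ((1 10)(2 5 3 9))^7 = (1 10)(2 9 3 5)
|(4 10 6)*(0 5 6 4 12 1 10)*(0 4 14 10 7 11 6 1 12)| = 6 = |(0 5 1 7 11 6)(10 14)|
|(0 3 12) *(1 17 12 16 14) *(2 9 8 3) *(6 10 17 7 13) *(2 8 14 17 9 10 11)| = 18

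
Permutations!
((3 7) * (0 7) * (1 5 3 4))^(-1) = ((0 7 4 1 5 3))^(-1) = (0 3 5 1 4 7)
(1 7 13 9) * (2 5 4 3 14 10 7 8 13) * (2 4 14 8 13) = (1 13 9)(2 5 14 10 7 4 3 8) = [0, 13, 5, 8, 3, 14, 6, 4, 2, 1, 7, 11, 12, 9, 10]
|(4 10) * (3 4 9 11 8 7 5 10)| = 6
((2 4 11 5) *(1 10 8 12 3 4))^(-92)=((1 10 8 12 3 4 11 5 2))^(-92)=(1 5 4 12 10 2 11 3 8)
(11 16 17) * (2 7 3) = [0, 1, 7, 2, 4, 5, 6, 3, 8, 9, 10, 16, 12, 13, 14, 15, 17, 11] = (2 7 3)(11 16 17)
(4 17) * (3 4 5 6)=(3 4 17 5 6)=[0, 1, 2, 4, 17, 6, 3, 7, 8, 9, 10, 11, 12, 13, 14, 15, 16, 5]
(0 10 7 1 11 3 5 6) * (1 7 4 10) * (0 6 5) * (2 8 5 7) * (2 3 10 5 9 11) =(0 1 2 8 9 11 10 4 5 7 3) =[1, 2, 8, 0, 5, 7, 6, 3, 9, 11, 4, 10]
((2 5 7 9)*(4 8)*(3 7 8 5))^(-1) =((2 3 7 9)(4 5 8))^(-1) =(2 9 7 3)(4 8 5)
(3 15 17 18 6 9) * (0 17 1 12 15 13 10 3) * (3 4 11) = (0 17 18 6 9)(1 12 15)(3 13 10 4 11) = [17, 12, 2, 13, 11, 5, 9, 7, 8, 0, 4, 3, 15, 10, 14, 1, 16, 18, 6]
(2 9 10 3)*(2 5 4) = [0, 1, 9, 5, 2, 4, 6, 7, 8, 10, 3] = (2 9 10 3 5 4)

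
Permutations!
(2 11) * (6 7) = [0, 1, 11, 3, 4, 5, 7, 6, 8, 9, 10, 2] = (2 11)(6 7)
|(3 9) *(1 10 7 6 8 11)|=|(1 10 7 6 8 11)(3 9)|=6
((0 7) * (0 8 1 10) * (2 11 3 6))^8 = (11)(0 1 7 10 8)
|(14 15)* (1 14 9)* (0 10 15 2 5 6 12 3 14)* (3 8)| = 35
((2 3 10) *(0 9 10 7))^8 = ((0 9 10 2 3 7))^8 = (0 10 3)(2 7 9)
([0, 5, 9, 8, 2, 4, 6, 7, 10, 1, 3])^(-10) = [0, 1, 2, 10, 4, 5, 6, 7, 3, 9, 8]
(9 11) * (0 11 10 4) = (0 11 9 10 4) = [11, 1, 2, 3, 0, 5, 6, 7, 8, 10, 4, 9]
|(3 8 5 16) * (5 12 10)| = |(3 8 12 10 5 16)| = 6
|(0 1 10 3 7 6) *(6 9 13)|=8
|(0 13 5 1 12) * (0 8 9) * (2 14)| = |(0 13 5 1 12 8 9)(2 14)| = 14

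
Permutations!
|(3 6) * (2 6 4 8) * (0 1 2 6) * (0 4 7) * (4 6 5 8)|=6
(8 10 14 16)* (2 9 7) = (2 9 7)(8 10 14 16) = [0, 1, 9, 3, 4, 5, 6, 2, 10, 7, 14, 11, 12, 13, 16, 15, 8]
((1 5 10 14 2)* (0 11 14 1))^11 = (0 2 14 11)(1 10 5)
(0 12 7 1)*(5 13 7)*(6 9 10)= [12, 0, 2, 3, 4, 13, 9, 1, 8, 10, 6, 11, 5, 7]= (0 12 5 13 7 1)(6 9 10)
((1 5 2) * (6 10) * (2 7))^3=(1 2 7 5)(6 10)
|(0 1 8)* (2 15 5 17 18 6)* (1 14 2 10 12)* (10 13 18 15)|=|(0 14 2 10 12 1 8)(5 17 15)(6 13 18)|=21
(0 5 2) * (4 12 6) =(0 5 2)(4 12 6) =[5, 1, 0, 3, 12, 2, 4, 7, 8, 9, 10, 11, 6]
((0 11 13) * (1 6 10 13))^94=((0 11 1 6 10 13))^94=(0 10 1)(6 11 13)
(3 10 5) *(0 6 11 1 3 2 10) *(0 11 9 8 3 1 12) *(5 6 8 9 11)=(0 8 3 5 2 10 6 11 12)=[8, 1, 10, 5, 4, 2, 11, 7, 3, 9, 6, 12, 0]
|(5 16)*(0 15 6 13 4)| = 10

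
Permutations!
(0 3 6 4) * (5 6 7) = (0 3 7 5 6 4) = [3, 1, 2, 7, 0, 6, 4, 5]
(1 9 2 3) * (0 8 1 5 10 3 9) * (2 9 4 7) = (0 8 1)(2 4 7)(3 5 10) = [8, 0, 4, 5, 7, 10, 6, 2, 1, 9, 3]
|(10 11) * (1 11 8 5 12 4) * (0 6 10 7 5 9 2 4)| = |(0 6 10 8 9 2 4 1 11 7 5 12)| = 12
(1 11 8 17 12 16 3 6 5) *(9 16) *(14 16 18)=[0, 11, 2, 6, 4, 1, 5, 7, 17, 18, 10, 8, 9, 13, 16, 15, 3, 12, 14]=(1 11 8 17 12 9 18 14 16 3 6 5)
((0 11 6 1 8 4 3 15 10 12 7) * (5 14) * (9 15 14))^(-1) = (0 7 12 10 15 9 5 14 3 4 8 1 6 11)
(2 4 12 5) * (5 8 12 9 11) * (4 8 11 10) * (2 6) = (2 8 12 11 5 6)(4 9 10) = [0, 1, 8, 3, 9, 6, 2, 7, 12, 10, 4, 5, 11]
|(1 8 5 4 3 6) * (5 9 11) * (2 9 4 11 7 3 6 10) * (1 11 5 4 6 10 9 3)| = |(1 8 6 11 4 10 2 3 9 7)| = 10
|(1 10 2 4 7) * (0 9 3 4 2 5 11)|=9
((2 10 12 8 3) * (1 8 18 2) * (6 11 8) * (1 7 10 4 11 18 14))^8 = (1 7 4)(2 14 3)(6 10 11)(8 18 12)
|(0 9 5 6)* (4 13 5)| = |(0 9 4 13 5 6)| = 6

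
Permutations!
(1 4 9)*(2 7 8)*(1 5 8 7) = (1 4 9 5 8 2) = [0, 4, 1, 3, 9, 8, 6, 7, 2, 5]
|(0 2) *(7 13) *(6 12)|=|(0 2)(6 12)(7 13)|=2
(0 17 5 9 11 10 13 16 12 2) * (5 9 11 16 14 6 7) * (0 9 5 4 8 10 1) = (0 17 5 11 1)(2 9 16 12)(4 8 10 13 14 6 7) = [17, 0, 9, 3, 8, 11, 7, 4, 10, 16, 13, 1, 2, 14, 6, 15, 12, 5]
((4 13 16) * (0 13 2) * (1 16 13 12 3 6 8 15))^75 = ((0 12 3 6 8 15 1 16 4 2))^75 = (0 15)(1 12)(2 8)(3 16)(4 6)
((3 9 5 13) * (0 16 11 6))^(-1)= (0 6 11 16)(3 13 5 9)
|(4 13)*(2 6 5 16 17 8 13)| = |(2 6 5 16 17 8 13 4)| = 8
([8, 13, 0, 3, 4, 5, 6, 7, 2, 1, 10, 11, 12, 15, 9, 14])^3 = (1 14 13 9 15)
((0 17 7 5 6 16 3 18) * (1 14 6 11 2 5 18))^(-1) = (0 18 7 17)(1 3 16 6 14)(2 11 5)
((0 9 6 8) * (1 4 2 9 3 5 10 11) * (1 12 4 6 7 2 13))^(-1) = ((0 3 5 10 11 12 4 13 1 6 8)(2 9 7))^(-1) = (0 8 6 1 13 4 12 11 10 5 3)(2 7 9)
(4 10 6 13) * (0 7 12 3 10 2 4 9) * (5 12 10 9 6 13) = [7, 1, 4, 9, 2, 12, 5, 10, 8, 0, 13, 11, 3, 6] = (0 7 10 13 6 5 12 3 9)(2 4)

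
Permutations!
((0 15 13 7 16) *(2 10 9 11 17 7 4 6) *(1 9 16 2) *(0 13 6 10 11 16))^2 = (0 6 9 13 10 15 1 16 4)(2 17)(7 11) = ((0 15 6 1 9 16 13 4 10)(2 11 17 7))^2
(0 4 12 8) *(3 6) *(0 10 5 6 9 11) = (0 4 12 8 10 5 6 3 9 11) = [4, 1, 2, 9, 12, 6, 3, 7, 10, 11, 5, 0, 8]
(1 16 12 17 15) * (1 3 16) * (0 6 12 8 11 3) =[6, 1, 2, 16, 4, 5, 12, 7, 11, 9, 10, 3, 17, 13, 14, 0, 8, 15] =(0 6 12 17 15)(3 16 8 11)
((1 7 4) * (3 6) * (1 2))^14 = (1 4)(2 7)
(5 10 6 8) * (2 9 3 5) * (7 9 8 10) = (2 8)(3 5 7 9)(6 10) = [0, 1, 8, 5, 4, 7, 10, 9, 2, 3, 6]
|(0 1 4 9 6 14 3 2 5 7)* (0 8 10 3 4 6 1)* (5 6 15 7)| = |(1 15 7 8 10 3 2 6 14 4 9)| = 11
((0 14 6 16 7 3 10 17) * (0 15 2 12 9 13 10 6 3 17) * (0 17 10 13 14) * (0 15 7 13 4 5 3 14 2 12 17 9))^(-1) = (0 12 15)(2 9 10 7 17)(3 5 4 13 16 6)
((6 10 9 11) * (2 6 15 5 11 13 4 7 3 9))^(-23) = (2 6 10)(3 13 7 9 4)(5 11 15)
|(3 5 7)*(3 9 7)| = |(3 5)(7 9)| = 2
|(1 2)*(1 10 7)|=|(1 2 10 7)|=4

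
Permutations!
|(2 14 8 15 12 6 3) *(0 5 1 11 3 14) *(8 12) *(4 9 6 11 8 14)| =30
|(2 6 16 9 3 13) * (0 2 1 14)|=9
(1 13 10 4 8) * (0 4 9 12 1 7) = [4, 13, 2, 3, 8, 5, 6, 0, 7, 12, 9, 11, 1, 10] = (0 4 8 7)(1 13 10 9 12)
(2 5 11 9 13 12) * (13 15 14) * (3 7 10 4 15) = (2 5 11 9 3 7 10 4 15 14 13 12) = [0, 1, 5, 7, 15, 11, 6, 10, 8, 3, 4, 9, 2, 12, 13, 14]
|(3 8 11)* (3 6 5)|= |(3 8 11 6 5)|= 5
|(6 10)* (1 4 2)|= 6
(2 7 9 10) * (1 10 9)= (1 10 2 7)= [0, 10, 7, 3, 4, 5, 6, 1, 8, 9, 2]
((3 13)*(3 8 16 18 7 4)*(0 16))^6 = ((0 16 18 7 4 3 13 8))^6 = (0 13 4 18)(3 7 16 8)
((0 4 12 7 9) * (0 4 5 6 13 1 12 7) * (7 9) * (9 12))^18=(0 6 1 4)(5 13 9 12)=((0 5 6 13 1 9 4 12))^18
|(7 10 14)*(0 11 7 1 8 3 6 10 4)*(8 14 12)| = 20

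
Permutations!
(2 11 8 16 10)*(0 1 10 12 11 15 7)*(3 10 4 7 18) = (0 1 4 7)(2 15 18 3 10)(8 16 12 11) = [1, 4, 15, 10, 7, 5, 6, 0, 16, 9, 2, 8, 11, 13, 14, 18, 12, 17, 3]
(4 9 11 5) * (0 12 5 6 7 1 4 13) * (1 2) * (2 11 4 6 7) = (0 12 5 13)(1 6 2)(4 9)(7 11) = [12, 6, 1, 3, 9, 13, 2, 11, 8, 4, 10, 7, 5, 0]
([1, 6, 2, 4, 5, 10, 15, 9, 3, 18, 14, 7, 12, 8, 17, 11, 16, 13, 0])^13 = (0 7 6 18 11 1 9 15)(3 17 5 8 14 4 13 10)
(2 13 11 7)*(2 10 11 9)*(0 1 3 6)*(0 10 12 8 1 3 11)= (0 3 6 10)(1 11 7 12 8)(2 13 9)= [3, 11, 13, 6, 4, 5, 10, 12, 1, 2, 0, 7, 8, 9]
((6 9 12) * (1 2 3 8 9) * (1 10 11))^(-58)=((1 2 3 8 9 12 6 10 11))^(-58)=(1 12 2 6 3 10 8 11 9)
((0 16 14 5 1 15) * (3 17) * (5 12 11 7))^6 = (17)(0 5 12)(1 11 16)(7 14 15)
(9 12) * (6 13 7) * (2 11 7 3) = [0, 1, 11, 2, 4, 5, 13, 6, 8, 12, 10, 7, 9, 3] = (2 11 7 6 13 3)(9 12)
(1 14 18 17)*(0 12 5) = (0 12 5)(1 14 18 17) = [12, 14, 2, 3, 4, 0, 6, 7, 8, 9, 10, 11, 5, 13, 18, 15, 16, 1, 17]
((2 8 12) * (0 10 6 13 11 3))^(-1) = ((0 10 6 13 11 3)(2 8 12))^(-1) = (0 3 11 13 6 10)(2 12 8)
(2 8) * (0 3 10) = (0 3 10)(2 8) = [3, 1, 8, 10, 4, 5, 6, 7, 2, 9, 0]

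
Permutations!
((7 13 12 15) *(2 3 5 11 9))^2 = ((2 3 5 11 9)(7 13 12 15))^2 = (2 5 9 3 11)(7 12)(13 15)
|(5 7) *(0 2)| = |(0 2)(5 7)| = 2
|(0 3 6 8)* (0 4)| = |(0 3 6 8 4)| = 5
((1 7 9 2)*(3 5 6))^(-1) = (1 2 9 7)(3 6 5)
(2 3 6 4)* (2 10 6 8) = (2 3 8)(4 10 6) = [0, 1, 3, 8, 10, 5, 4, 7, 2, 9, 6]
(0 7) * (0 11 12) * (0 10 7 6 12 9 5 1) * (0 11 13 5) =[6, 11, 2, 3, 4, 1, 12, 13, 8, 0, 7, 9, 10, 5] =(0 6 12 10 7 13 5 1 11 9)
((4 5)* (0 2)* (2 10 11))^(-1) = ((0 10 11 2)(4 5))^(-1) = (0 2 11 10)(4 5)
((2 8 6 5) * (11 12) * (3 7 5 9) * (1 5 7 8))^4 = (12)(1 5 2)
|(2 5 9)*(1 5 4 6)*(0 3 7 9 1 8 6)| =|(0 3 7 9 2 4)(1 5)(6 8)| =6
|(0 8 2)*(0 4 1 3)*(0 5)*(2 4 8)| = |(0 2 8 4 1 3 5)| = 7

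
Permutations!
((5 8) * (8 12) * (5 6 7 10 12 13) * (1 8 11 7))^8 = (13)(1 6 8)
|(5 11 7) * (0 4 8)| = |(0 4 8)(5 11 7)| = 3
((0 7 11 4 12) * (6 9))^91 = (0 7 11 4 12)(6 9)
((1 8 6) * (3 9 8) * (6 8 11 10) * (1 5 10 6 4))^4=(1 6)(3 5)(4 11)(9 10)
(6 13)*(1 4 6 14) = [0, 4, 2, 3, 6, 5, 13, 7, 8, 9, 10, 11, 12, 14, 1] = (1 4 6 13 14)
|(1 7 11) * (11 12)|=4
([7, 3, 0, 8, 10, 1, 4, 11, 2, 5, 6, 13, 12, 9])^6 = [1, 11, 5, 13, 4, 7, 6, 3, 9, 0, 10, 8, 12, 2]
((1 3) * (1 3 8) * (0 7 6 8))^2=((0 7 6 8 1))^2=(0 6 1 7 8)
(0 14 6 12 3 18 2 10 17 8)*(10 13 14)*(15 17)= [10, 1, 13, 18, 4, 5, 12, 7, 0, 9, 15, 11, 3, 14, 6, 17, 16, 8, 2]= (0 10 15 17 8)(2 13 14 6 12 3 18)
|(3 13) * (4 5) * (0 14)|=|(0 14)(3 13)(4 5)|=2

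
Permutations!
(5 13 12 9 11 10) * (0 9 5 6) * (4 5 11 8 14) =[9, 1, 2, 3, 5, 13, 0, 7, 14, 8, 6, 10, 11, 12, 4] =(0 9 8 14 4 5 13 12 11 10 6)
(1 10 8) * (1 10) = (8 10) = [0, 1, 2, 3, 4, 5, 6, 7, 10, 9, 8]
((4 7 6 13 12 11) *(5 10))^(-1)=(4 11 12 13 6 7)(5 10)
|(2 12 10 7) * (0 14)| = |(0 14)(2 12 10 7)| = 4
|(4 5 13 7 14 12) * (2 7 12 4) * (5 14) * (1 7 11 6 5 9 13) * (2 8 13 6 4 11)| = 15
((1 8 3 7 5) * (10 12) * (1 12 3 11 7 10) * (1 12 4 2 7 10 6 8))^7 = ((12)(2 7 5 4)(3 6 8 11 10))^7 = (12)(2 4 5 7)(3 8 10 6 11)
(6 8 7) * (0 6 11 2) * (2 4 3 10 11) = (0 6 8 7 2)(3 10 11 4) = [6, 1, 0, 10, 3, 5, 8, 2, 7, 9, 11, 4]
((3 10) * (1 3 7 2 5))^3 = (1 7)(2 3)(5 10)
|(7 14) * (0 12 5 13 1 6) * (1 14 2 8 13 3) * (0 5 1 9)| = 35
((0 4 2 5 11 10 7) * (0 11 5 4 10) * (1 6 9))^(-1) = ((0 10 7 11)(1 6 9)(2 4))^(-1) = (0 11 7 10)(1 9 6)(2 4)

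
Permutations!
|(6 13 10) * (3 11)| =6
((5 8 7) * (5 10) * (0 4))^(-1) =(0 4)(5 10 7 8)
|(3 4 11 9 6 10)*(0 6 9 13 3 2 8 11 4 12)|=9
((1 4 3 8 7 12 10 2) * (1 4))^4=((2 4 3 8 7 12 10))^4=(2 7 4 12 3 10 8)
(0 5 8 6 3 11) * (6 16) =(0 5 8 16 6 3 11) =[5, 1, 2, 11, 4, 8, 3, 7, 16, 9, 10, 0, 12, 13, 14, 15, 6]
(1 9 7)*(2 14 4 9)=(1 2 14 4 9 7)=[0, 2, 14, 3, 9, 5, 6, 1, 8, 7, 10, 11, 12, 13, 4]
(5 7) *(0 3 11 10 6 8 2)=(0 3 11 10 6 8 2)(5 7)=[3, 1, 0, 11, 4, 7, 8, 5, 2, 9, 6, 10]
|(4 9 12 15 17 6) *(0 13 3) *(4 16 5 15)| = 15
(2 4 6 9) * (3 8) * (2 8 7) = (2 4 6 9 8 3 7) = [0, 1, 4, 7, 6, 5, 9, 2, 3, 8]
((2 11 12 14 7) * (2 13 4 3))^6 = ((2 11 12 14 7 13 4 3))^6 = (2 4 7 12)(3 13 14 11)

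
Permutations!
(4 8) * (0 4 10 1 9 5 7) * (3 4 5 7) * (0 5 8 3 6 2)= [8, 9, 0, 4, 3, 6, 2, 5, 10, 7, 1]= (0 8 10 1 9 7 5 6 2)(3 4)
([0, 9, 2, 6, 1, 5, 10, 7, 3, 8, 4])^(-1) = [0, 4, 2, 8, 10, 5, 3, 7, 9, 1, 6]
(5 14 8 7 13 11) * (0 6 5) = (0 6 5 14 8 7 13 11) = [6, 1, 2, 3, 4, 14, 5, 13, 7, 9, 10, 0, 12, 11, 8]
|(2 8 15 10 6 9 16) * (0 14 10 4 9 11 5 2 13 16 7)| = |(0 14 10 6 11 5 2 8 15 4 9 7)(13 16)| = 12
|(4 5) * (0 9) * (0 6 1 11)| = |(0 9 6 1 11)(4 5)| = 10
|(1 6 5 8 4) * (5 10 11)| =7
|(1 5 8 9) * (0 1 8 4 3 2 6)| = 14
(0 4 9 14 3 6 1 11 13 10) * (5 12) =(0 4 9 14 3 6 1 11 13 10)(5 12) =[4, 11, 2, 6, 9, 12, 1, 7, 8, 14, 0, 13, 5, 10, 3]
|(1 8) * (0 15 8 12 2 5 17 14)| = |(0 15 8 1 12 2 5 17 14)| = 9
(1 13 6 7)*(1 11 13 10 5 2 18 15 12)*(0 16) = (0 16)(1 10 5 2 18 15 12)(6 7 11 13) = [16, 10, 18, 3, 4, 2, 7, 11, 8, 9, 5, 13, 1, 6, 14, 12, 0, 17, 15]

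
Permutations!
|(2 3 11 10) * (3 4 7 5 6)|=|(2 4 7 5 6 3 11 10)|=8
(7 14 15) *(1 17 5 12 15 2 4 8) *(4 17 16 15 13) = (1 16 15 7 14 2 17 5 12 13 4 8) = [0, 16, 17, 3, 8, 12, 6, 14, 1, 9, 10, 11, 13, 4, 2, 7, 15, 5]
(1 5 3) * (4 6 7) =(1 5 3)(4 6 7) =[0, 5, 2, 1, 6, 3, 7, 4]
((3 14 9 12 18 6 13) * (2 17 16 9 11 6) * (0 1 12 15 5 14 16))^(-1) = (0 17 2 18 12 1)(3 13 6 11 14 5 15 9 16)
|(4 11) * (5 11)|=|(4 5 11)|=3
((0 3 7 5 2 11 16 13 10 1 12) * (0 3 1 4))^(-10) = (0 12 7 2 16 10)(1 3 5 11 13 4)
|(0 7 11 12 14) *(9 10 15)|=15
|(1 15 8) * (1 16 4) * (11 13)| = |(1 15 8 16 4)(11 13)| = 10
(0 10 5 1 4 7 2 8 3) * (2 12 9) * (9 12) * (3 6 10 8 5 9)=(12)(0 8 6 10 9 2 5 1 4 7 3)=[8, 4, 5, 0, 7, 1, 10, 3, 6, 2, 9, 11, 12]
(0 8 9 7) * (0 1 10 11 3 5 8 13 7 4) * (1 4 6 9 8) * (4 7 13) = (13)(0 4)(1 10 11 3 5)(6 9) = [4, 10, 2, 5, 0, 1, 9, 7, 8, 6, 11, 3, 12, 13]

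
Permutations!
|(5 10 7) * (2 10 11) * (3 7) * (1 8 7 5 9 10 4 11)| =|(1 8 7 9 10 3 5)(2 4 11)| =21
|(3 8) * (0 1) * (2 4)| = |(0 1)(2 4)(3 8)| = 2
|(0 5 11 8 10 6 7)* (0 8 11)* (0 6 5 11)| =|(0 11)(5 6 7 8 10)| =10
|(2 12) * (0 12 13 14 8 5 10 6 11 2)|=8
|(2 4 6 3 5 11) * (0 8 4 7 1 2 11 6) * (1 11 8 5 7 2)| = |(0 5 6 3 7 11 8 4)| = 8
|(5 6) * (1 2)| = |(1 2)(5 6)| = 2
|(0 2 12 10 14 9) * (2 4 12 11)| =6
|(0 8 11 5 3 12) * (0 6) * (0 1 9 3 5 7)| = |(0 8 11 7)(1 9 3 12 6)| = 20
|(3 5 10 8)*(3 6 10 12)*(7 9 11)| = |(3 5 12)(6 10 8)(7 9 11)| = 3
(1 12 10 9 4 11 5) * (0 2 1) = [2, 12, 1, 3, 11, 0, 6, 7, 8, 4, 9, 5, 10] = (0 2 1 12 10 9 4 11 5)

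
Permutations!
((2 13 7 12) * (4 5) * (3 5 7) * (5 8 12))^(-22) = ((2 13 3 8 12)(4 7 5))^(-22) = (2 8 13 12 3)(4 5 7)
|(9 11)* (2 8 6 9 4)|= 6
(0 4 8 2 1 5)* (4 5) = (0 5)(1 4 8 2) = [5, 4, 1, 3, 8, 0, 6, 7, 2]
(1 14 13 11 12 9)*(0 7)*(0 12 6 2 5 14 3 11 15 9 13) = [7, 3, 5, 11, 4, 14, 2, 12, 8, 1, 10, 6, 13, 15, 0, 9] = (0 7 12 13 15 9 1 3 11 6 2 5 14)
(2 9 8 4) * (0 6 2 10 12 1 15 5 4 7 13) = (0 6 2 9 8 7 13)(1 15 5 4 10 12) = [6, 15, 9, 3, 10, 4, 2, 13, 7, 8, 12, 11, 1, 0, 14, 5]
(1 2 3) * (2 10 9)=(1 10 9 2 3)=[0, 10, 3, 1, 4, 5, 6, 7, 8, 2, 9]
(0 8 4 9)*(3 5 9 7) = (0 8 4 7 3 5 9) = [8, 1, 2, 5, 7, 9, 6, 3, 4, 0]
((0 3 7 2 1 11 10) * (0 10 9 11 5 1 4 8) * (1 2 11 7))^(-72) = (11)(0 4 5 3 8 2 1)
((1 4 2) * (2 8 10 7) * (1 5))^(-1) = ((1 4 8 10 7 2 5))^(-1) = (1 5 2 7 10 8 4)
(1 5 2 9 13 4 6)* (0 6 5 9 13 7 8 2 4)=(0 6 1 9 7 8 2 13)(4 5)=[6, 9, 13, 3, 5, 4, 1, 8, 2, 7, 10, 11, 12, 0]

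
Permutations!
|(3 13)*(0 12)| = 2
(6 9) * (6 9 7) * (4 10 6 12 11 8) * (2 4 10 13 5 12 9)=(2 4 13 5 12 11 8 10 6 7 9)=[0, 1, 4, 3, 13, 12, 7, 9, 10, 2, 6, 8, 11, 5]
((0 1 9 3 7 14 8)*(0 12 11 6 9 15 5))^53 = ((0 1 15 5)(3 7 14 8 12 11 6 9))^53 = (0 1 15 5)(3 11 14 9 12 7 6 8)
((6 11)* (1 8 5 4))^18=(11)(1 5)(4 8)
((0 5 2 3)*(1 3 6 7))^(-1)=((0 5 2 6 7 1 3))^(-1)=(0 3 1 7 6 2 5)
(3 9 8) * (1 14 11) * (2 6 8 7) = [0, 14, 6, 9, 4, 5, 8, 2, 3, 7, 10, 1, 12, 13, 11] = (1 14 11)(2 6 8 3 9 7)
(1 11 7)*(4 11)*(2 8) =[0, 4, 8, 3, 11, 5, 6, 1, 2, 9, 10, 7] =(1 4 11 7)(2 8)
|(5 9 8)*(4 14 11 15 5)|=7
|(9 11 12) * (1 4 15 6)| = 12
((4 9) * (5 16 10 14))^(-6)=((4 9)(5 16 10 14))^(-6)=(5 10)(14 16)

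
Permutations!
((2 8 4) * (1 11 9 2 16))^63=((1 11 9 2 8 4 16))^63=(16)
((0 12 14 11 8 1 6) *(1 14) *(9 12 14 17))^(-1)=((0 14 11 8 17 9 12 1 6))^(-1)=(0 6 1 12 9 17 8 11 14)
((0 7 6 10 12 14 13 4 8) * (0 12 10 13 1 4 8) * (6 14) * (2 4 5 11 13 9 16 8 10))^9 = (0 4 2 10 13 11 5 1 14 7)(6 12 8 16 9)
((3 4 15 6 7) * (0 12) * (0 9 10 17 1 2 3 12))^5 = (1 6 17 15 10 4 9 3 12 2 7)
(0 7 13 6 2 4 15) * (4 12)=(0 7 13 6 2 12 4 15)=[7, 1, 12, 3, 15, 5, 2, 13, 8, 9, 10, 11, 4, 6, 14, 0]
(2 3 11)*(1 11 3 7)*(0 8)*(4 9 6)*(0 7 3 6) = (0 8 7 1 11 2 3 6 4 9) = [8, 11, 3, 6, 9, 5, 4, 1, 7, 0, 10, 2]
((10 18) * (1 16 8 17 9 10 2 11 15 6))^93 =((1 16 8 17 9 10 18 2 11 15 6))^93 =(1 10 6 9 15 17 11 8 2 16 18)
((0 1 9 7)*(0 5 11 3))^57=(0 1 9 7 5 11 3)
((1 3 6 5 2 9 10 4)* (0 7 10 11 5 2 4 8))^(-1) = (0 8 10 7)(1 4 5 11 9 2 6 3)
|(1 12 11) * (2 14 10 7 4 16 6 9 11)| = |(1 12 2 14 10 7 4 16 6 9 11)| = 11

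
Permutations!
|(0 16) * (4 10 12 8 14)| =|(0 16)(4 10 12 8 14)| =10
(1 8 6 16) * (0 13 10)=(0 13 10)(1 8 6 16)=[13, 8, 2, 3, 4, 5, 16, 7, 6, 9, 0, 11, 12, 10, 14, 15, 1]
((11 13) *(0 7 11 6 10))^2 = (0 11 6)(7 13 10)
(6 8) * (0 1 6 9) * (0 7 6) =[1, 0, 2, 3, 4, 5, 8, 6, 9, 7] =(0 1)(6 8 9 7)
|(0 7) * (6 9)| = |(0 7)(6 9)| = 2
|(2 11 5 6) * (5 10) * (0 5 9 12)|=|(0 5 6 2 11 10 9 12)|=8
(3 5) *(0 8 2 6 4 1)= [8, 0, 6, 5, 1, 3, 4, 7, 2]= (0 8 2 6 4 1)(3 5)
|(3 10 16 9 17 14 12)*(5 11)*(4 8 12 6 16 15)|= 30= |(3 10 15 4 8 12)(5 11)(6 16 9 17 14)|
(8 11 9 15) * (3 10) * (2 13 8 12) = (2 13 8 11 9 15 12)(3 10) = [0, 1, 13, 10, 4, 5, 6, 7, 11, 15, 3, 9, 2, 8, 14, 12]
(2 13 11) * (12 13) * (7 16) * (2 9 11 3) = [0, 1, 12, 2, 4, 5, 6, 16, 8, 11, 10, 9, 13, 3, 14, 15, 7] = (2 12 13 3)(7 16)(9 11)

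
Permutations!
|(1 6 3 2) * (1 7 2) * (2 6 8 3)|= |(1 8 3)(2 7 6)|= 3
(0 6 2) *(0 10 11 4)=(0 6 2 10 11 4)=[6, 1, 10, 3, 0, 5, 2, 7, 8, 9, 11, 4]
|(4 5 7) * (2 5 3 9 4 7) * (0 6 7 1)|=|(0 6 7 1)(2 5)(3 9 4)|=12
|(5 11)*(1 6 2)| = |(1 6 2)(5 11)| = 6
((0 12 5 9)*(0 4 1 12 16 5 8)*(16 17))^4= ((0 17 16 5 9 4 1 12 8))^4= (0 9 8 5 12 16 1 17 4)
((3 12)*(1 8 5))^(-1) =(1 5 8)(3 12) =((1 8 5)(3 12))^(-1)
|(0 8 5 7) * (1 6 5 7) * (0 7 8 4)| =6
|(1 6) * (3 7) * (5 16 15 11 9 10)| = 6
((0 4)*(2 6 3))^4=((0 4)(2 6 3))^4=(2 6 3)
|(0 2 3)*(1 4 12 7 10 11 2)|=|(0 1 4 12 7 10 11 2 3)|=9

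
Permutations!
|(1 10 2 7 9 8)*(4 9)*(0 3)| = 14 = |(0 3)(1 10 2 7 4 9 8)|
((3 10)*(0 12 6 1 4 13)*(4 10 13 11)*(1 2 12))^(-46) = ((0 1 10 3 13)(2 12 6)(4 11))^(-46) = (0 13 3 10 1)(2 6 12)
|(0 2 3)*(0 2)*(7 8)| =|(2 3)(7 8)| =2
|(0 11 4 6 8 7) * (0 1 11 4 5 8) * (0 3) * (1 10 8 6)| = 21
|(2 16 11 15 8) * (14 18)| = |(2 16 11 15 8)(14 18)| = 10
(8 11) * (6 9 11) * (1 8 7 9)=(1 8 6)(7 9 11)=[0, 8, 2, 3, 4, 5, 1, 9, 6, 11, 10, 7]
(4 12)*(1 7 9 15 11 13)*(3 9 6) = (1 7 6 3 9 15 11 13)(4 12) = [0, 7, 2, 9, 12, 5, 3, 6, 8, 15, 10, 13, 4, 1, 14, 11]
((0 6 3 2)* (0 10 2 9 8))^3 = (0 9 6 8 3)(2 10)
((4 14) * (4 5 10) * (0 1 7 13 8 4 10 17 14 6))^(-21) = (17) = ((0 1 7 13 8 4 6)(5 17 14))^(-21)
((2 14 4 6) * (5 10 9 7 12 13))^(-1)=(2 6 4 14)(5 13 12 7 9 10)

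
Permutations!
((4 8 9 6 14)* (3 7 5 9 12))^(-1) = (3 12 8 4 14 6 9 5 7)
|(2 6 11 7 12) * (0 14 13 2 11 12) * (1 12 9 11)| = 8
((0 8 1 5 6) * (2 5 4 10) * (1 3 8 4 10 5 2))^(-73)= (0 6 5 4)(1 10)(3 8)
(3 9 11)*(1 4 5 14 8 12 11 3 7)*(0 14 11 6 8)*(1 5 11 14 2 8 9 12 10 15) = (0 2 8 10 15 1 4 11 7 5 14)(3 12 6 9) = [2, 4, 8, 12, 11, 14, 9, 5, 10, 3, 15, 7, 6, 13, 0, 1]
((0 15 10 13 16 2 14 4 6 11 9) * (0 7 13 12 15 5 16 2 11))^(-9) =(0 16 9 13 14 6 5 11 7 2 4)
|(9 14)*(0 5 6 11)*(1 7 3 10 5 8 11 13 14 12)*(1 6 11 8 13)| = 12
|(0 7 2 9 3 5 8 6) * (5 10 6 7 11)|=10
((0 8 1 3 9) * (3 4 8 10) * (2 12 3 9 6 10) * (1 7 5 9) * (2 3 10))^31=(0 4 6 7 12 9 1 3 8 2 5 10)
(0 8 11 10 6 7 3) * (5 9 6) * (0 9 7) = (0 8 11 10 5 7 3 9 6) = [8, 1, 2, 9, 4, 7, 0, 3, 11, 6, 5, 10]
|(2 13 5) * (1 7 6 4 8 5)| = |(1 7 6 4 8 5 2 13)| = 8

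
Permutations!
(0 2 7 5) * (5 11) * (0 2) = (2 7 11 5) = [0, 1, 7, 3, 4, 2, 6, 11, 8, 9, 10, 5]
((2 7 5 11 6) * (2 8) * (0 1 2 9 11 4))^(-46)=((0 1 2 7 5 4)(6 8 9 11))^(-46)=(0 2 5)(1 7 4)(6 9)(8 11)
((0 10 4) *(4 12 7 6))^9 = ((0 10 12 7 6 4))^9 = (0 7)(4 12)(6 10)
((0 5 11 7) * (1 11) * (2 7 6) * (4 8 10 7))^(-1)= (0 7 10 8 4 2 6 11 1 5)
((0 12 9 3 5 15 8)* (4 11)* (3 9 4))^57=(0 12 4 11 3 5 15 8)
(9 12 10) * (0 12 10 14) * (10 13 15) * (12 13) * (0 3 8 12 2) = (0 13 15 10 9 2)(3 8 12 14) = [13, 1, 0, 8, 4, 5, 6, 7, 12, 2, 9, 11, 14, 15, 3, 10]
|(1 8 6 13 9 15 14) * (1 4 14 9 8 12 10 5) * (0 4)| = 12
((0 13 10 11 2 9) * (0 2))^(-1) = ((0 13 10 11)(2 9))^(-1) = (0 11 10 13)(2 9)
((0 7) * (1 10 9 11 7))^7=(0 1 10 9 11 7)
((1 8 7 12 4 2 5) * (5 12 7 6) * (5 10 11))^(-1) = ((1 8 6 10 11 5)(2 12 4))^(-1) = (1 5 11 10 6 8)(2 4 12)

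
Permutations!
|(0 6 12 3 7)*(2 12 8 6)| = |(0 2 12 3 7)(6 8)| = 10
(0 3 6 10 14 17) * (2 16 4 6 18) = [3, 1, 16, 18, 6, 5, 10, 7, 8, 9, 14, 11, 12, 13, 17, 15, 4, 0, 2] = (0 3 18 2 16 4 6 10 14 17)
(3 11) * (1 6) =(1 6)(3 11) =[0, 6, 2, 11, 4, 5, 1, 7, 8, 9, 10, 3]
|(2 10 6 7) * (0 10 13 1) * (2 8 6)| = 15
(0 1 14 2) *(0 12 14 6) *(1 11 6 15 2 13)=(0 11 6)(1 15 2 12 14 13)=[11, 15, 12, 3, 4, 5, 0, 7, 8, 9, 10, 6, 14, 1, 13, 2]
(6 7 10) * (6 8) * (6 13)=(6 7 10 8 13)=[0, 1, 2, 3, 4, 5, 7, 10, 13, 9, 8, 11, 12, 6]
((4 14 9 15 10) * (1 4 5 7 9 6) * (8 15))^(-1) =(1 6 14 4)(5 10 15 8 9 7)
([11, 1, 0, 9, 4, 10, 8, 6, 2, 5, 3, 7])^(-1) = (0 2 8 6 7 11)(3 10 5 9)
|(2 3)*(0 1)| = 2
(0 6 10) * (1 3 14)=[6, 3, 2, 14, 4, 5, 10, 7, 8, 9, 0, 11, 12, 13, 1]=(0 6 10)(1 3 14)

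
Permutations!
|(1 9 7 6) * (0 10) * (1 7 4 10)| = 10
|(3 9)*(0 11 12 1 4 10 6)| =|(0 11 12 1 4 10 6)(3 9)| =14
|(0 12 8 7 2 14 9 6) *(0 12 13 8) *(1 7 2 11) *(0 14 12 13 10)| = |(0 10)(1 7 11)(2 12 14 9 6 13 8)| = 42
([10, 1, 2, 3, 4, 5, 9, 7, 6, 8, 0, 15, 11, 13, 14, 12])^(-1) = [10, 1, 2, 3, 4, 5, 8, 7, 9, 6, 0, 12, 15, 13, 14, 11]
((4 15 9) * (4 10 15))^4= (9 10 15)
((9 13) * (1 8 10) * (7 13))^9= (13)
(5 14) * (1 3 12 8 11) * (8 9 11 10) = (1 3 12 9 11)(5 14)(8 10) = [0, 3, 2, 12, 4, 14, 6, 7, 10, 11, 8, 1, 9, 13, 5]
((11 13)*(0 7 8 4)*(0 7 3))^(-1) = ((0 3)(4 7 8)(11 13))^(-1) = (0 3)(4 8 7)(11 13)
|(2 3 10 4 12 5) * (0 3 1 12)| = |(0 3 10 4)(1 12 5 2)| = 4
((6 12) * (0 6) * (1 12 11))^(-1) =(0 12 1 11 6)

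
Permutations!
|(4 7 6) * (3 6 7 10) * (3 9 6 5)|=|(3 5)(4 10 9 6)|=4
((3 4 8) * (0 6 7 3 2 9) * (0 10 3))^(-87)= (2 3)(4 9)(8 10)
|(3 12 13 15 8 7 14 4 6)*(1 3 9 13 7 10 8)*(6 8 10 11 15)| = 9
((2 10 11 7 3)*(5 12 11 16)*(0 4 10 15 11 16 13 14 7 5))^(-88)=((0 4 10 13 14 7 3 2 15 11 5 12 16))^(-88)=(0 13 3 11 16 10 7 15 12 4 14 2 5)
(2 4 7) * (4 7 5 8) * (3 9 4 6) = (2 7)(3 9 4 5 8 6) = [0, 1, 7, 9, 5, 8, 3, 2, 6, 4]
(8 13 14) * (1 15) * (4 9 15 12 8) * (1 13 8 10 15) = (1 12 10 15 13 14 4 9) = [0, 12, 2, 3, 9, 5, 6, 7, 8, 1, 15, 11, 10, 14, 4, 13]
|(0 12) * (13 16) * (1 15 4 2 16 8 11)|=|(0 12)(1 15 4 2 16 13 8 11)|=8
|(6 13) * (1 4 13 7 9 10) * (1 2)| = |(1 4 13 6 7 9 10 2)| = 8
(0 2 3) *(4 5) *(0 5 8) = (0 2 3 5 4 8) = [2, 1, 3, 5, 8, 4, 6, 7, 0]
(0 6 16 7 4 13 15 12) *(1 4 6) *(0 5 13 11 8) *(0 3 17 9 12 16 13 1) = (1 4 11 8 3 17 9 12 5)(6 13 15 16 7) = [0, 4, 2, 17, 11, 1, 13, 6, 3, 12, 10, 8, 5, 15, 14, 16, 7, 9]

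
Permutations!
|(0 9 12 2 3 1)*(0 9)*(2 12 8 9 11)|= |(12)(1 11 2 3)(8 9)|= 4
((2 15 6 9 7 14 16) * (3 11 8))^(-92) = (2 16 14 7 9 6 15)(3 11 8)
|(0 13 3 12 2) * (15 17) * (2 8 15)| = |(0 13 3 12 8 15 17 2)| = 8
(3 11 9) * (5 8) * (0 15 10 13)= (0 15 10 13)(3 11 9)(5 8)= [15, 1, 2, 11, 4, 8, 6, 7, 5, 3, 13, 9, 12, 0, 14, 10]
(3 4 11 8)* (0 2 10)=(0 2 10)(3 4 11 8)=[2, 1, 10, 4, 11, 5, 6, 7, 3, 9, 0, 8]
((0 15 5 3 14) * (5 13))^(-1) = (0 14 3 5 13 15)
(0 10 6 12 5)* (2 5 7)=(0 10 6 12 7 2 5)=[10, 1, 5, 3, 4, 0, 12, 2, 8, 9, 6, 11, 7]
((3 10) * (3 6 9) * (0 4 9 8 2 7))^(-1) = (0 7 2 8 6 10 3 9 4)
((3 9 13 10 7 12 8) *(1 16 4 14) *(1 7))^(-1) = ((1 16 4 14 7 12 8 3 9 13 10))^(-1) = (1 10 13 9 3 8 12 7 14 4 16)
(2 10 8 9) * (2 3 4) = (2 10 8 9 3 4) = [0, 1, 10, 4, 2, 5, 6, 7, 9, 3, 8]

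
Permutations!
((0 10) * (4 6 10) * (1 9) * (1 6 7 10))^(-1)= (0 10 7 4)(1 6 9)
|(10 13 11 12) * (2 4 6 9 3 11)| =9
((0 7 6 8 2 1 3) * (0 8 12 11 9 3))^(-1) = (0 1 2 8 3 9 11 12 6 7)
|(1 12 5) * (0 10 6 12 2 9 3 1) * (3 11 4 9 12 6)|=|(0 10 3 1 2 12 5)(4 9 11)|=21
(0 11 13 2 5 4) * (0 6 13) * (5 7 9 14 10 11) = (0 5 4 6 13 2 7 9 14 10 11) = [5, 1, 7, 3, 6, 4, 13, 9, 8, 14, 11, 0, 12, 2, 10]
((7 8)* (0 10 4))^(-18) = (10)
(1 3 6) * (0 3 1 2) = [3, 1, 0, 6, 4, 5, 2] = (0 3 6 2)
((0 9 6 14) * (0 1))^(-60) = (14) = ((0 9 6 14 1))^(-60)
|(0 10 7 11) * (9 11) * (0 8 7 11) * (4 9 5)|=8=|(0 10 11 8 7 5 4 9)|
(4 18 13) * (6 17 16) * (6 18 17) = [0, 1, 2, 3, 17, 5, 6, 7, 8, 9, 10, 11, 12, 4, 14, 15, 18, 16, 13] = (4 17 16 18 13)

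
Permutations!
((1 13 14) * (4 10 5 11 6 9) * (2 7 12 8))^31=(1 13 14)(2 8 12 7)(4 10 5 11 6 9)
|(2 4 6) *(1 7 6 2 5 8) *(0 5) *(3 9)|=|(0 5 8 1 7 6)(2 4)(3 9)|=6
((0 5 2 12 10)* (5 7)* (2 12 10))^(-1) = (0 10 2 12 5 7)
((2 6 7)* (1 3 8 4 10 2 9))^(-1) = (1 9 7 6 2 10 4 8 3)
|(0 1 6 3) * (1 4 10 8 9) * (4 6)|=15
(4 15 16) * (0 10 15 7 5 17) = [10, 1, 2, 3, 7, 17, 6, 5, 8, 9, 15, 11, 12, 13, 14, 16, 4, 0] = (0 10 15 16 4 7 5 17)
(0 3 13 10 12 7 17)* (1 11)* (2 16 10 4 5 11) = (0 3 13 4 5 11 1 2 16 10 12 7 17) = [3, 2, 16, 13, 5, 11, 6, 17, 8, 9, 12, 1, 7, 4, 14, 15, 10, 0]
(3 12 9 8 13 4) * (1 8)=(1 8 13 4 3 12 9)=[0, 8, 2, 12, 3, 5, 6, 7, 13, 1, 10, 11, 9, 4]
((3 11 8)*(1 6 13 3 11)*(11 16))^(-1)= (1 3 13 6)(8 11 16)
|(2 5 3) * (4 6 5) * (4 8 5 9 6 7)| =4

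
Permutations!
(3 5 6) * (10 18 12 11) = (3 5 6)(10 18 12 11) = [0, 1, 2, 5, 4, 6, 3, 7, 8, 9, 18, 10, 11, 13, 14, 15, 16, 17, 12]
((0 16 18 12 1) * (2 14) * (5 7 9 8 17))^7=((0 16 18 12 1)(2 14)(5 7 9 8 17))^7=(0 18 1 16 12)(2 14)(5 9 17 7 8)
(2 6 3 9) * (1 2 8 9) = [0, 2, 6, 1, 4, 5, 3, 7, 9, 8] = (1 2 6 3)(8 9)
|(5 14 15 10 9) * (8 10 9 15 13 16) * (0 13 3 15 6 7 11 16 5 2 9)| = 6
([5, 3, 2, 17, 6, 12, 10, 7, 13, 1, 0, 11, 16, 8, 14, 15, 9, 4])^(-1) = (0 10 6 4 17 3 1 9 16 12 5)(8 13)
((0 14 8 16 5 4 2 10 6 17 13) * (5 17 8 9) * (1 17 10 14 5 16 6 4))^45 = (17)(2 16)(4 9)(6 8)(10 14)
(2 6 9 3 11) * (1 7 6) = (1 7 6 9 3 11 2) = [0, 7, 1, 11, 4, 5, 9, 6, 8, 3, 10, 2]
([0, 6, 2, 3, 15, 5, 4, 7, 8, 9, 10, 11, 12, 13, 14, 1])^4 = (15)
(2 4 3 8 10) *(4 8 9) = (2 8 10)(3 9 4) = [0, 1, 8, 9, 3, 5, 6, 7, 10, 4, 2]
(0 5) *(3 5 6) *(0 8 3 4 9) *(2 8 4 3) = (0 6 3 5 4 9)(2 8) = [6, 1, 8, 5, 9, 4, 3, 7, 2, 0]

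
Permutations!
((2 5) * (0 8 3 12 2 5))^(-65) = ((0 8 3 12 2))^(-65) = (12)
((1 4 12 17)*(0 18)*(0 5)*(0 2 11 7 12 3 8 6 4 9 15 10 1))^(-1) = (0 17 12 7 11 2 5 18)(1 10 15 9)(3 4 6 8)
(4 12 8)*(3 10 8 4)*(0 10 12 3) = (0 10 8)(3 12 4) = [10, 1, 2, 12, 3, 5, 6, 7, 0, 9, 8, 11, 4]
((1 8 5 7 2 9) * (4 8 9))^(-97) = (1 9)(2 5 4 7 8)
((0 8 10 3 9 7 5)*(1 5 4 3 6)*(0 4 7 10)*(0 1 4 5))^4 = (0 8 1)(3 4 6 10 9)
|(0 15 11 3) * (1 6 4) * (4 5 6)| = |(0 15 11 3)(1 4)(5 6)| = 4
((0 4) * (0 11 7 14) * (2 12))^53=(0 7 4 14 11)(2 12)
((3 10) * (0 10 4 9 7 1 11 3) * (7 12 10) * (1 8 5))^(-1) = ((0 7 8 5 1 11 3 4 9 12 10))^(-1) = (0 10 12 9 4 3 11 1 5 8 7)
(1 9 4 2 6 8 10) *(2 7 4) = (1 9 2 6 8 10)(4 7) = [0, 9, 6, 3, 7, 5, 8, 4, 10, 2, 1]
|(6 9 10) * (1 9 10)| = |(1 9)(6 10)| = 2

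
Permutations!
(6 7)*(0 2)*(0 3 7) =[2, 1, 3, 7, 4, 5, 0, 6] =(0 2 3 7 6)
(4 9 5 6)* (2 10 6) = (2 10 6 4 9 5) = [0, 1, 10, 3, 9, 2, 4, 7, 8, 5, 6]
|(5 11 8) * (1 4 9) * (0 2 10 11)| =6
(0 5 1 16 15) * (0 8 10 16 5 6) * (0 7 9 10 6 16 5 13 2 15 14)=(0 16 14)(1 13 2 15 8 6 7 9 10 5)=[16, 13, 15, 3, 4, 1, 7, 9, 6, 10, 5, 11, 12, 2, 0, 8, 14]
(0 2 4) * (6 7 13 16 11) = [2, 1, 4, 3, 0, 5, 7, 13, 8, 9, 10, 6, 12, 16, 14, 15, 11] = (0 2 4)(6 7 13 16 11)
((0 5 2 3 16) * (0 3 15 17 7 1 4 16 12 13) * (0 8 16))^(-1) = (0 4 1 7 17 15 2 5)(3 16 8 13 12)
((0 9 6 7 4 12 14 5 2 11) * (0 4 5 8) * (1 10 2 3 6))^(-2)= (0 14 4 2 1)(3 7)(5 6)(8 12 11 10 9)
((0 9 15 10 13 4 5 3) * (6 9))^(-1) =(0 3 5 4 13 10 15 9 6) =((0 6 9 15 10 13 4 5 3))^(-1)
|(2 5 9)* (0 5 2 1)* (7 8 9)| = |(0 5 7 8 9 1)| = 6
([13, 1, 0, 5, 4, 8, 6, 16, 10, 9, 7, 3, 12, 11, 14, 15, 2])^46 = (0 10 11 16 5)(2 8 13 7 3)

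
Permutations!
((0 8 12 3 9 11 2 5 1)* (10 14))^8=((0 8 12 3 9 11 2 5 1)(10 14))^8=(14)(0 1 5 2 11 9 3 12 8)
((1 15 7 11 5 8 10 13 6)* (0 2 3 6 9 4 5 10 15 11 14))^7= (0 13 14 10 7 11 15 1 8 6 5 3 4 2 9)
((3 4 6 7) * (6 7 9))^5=((3 4 7)(6 9))^5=(3 7 4)(6 9)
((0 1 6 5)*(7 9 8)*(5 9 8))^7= (0 6 5 1 9)(7 8)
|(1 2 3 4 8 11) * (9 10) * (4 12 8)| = |(1 2 3 12 8 11)(9 10)| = 6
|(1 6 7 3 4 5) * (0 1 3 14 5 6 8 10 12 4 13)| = |(0 1 8 10 12 4 6 7 14 5 3 13)| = 12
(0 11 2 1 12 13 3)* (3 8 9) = (0 11 2 1 12 13 8 9 3) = [11, 12, 1, 0, 4, 5, 6, 7, 9, 3, 10, 2, 13, 8]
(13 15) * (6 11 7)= (6 11 7)(13 15)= [0, 1, 2, 3, 4, 5, 11, 6, 8, 9, 10, 7, 12, 15, 14, 13]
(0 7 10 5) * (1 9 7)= (0 1 9 7 10 5)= [1, 9, 2, 3, 4, 0, 6, 10, 8, 7, 5]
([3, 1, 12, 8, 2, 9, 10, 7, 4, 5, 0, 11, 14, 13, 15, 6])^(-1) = (0 10 6 15 14 12 2 4 8 3)(5 9)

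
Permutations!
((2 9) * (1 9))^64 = (1 9 2)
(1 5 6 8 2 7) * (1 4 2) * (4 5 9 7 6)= [0, 9, 6, 3, 2, 4, 8, 5, 1, 7]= (1 9 7 5 4 2 6 8)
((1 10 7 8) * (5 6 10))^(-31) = (1 8 7 10 6 5)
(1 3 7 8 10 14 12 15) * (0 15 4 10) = (0 15 1 3 7 8)(4 10 14 12) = [15, 3, 2, 7, 10, 5, 6, 8, 0, 9, 14, 11, 4, 13, 12, 1]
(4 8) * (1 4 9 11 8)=[0, 4, 2, 3, 1, 5, 6, 7, 9, 11, 10, 8]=(1 4)(8 9 11)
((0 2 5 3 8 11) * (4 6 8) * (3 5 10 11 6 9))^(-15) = ((0 2 10 11)(3 4 9)(6 8))^(-15) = (0 2 10 11)(6 8)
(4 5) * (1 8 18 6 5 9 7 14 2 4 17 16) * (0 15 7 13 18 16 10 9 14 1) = [15, 8, 4, 3, 14, 17, 5, 1, 16, 13, 9, 11, 12, 18, 2, 7, 0, 10, 6] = (0 15 7 1 8 16)(2 4 14)(5 17 10 9 13 18 6)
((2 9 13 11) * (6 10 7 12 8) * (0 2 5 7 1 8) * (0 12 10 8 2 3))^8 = ((0 3)(1 2 9 13 11 5 7 10)(6 8))^8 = (13)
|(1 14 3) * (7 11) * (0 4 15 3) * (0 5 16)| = |(0 4 15 3 1 14 5 16)(7 11)| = 8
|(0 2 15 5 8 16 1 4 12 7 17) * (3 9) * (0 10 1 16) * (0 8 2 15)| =12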